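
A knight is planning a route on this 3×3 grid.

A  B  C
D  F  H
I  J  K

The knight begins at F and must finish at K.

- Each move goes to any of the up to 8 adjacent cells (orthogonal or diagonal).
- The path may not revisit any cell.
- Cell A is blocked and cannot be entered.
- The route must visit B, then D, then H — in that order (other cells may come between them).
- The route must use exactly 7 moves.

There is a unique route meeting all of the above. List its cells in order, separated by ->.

F -> C -> B -> D -> I -> J -> H -> K

The waypoints must appear in the order B, D, H, with no cell reused.
Route from F: up-right 1 to C, left 1 to B, down-left 1 to D, down 1 to I, right 1 to J, up-right 1 to H, down 1 to K — 7 moves in all.
Check: order respected (B at step 2, D at step 3, H at step 6); 7 moves as required.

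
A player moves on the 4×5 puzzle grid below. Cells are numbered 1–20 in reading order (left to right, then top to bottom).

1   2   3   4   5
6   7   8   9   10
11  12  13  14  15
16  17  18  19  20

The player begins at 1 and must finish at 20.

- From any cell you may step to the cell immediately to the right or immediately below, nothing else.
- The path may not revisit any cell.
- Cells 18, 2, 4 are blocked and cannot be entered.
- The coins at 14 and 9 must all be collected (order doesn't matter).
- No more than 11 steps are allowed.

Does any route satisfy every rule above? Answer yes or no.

One route that works: 1 → 6 → 7 → 8 → 9 → 14 → 19 → 20.

yes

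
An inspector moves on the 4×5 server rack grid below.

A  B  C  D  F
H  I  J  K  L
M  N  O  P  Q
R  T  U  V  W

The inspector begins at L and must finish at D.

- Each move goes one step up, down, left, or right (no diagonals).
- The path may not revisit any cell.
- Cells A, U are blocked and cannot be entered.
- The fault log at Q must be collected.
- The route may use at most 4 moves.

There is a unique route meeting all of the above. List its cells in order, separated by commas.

The budget equals the shortest possible length, so every move has to be on a shortest route through the required cells.
Route from L: down 1 to Q, left 1 to P, up 2 to D — 4 moves in all.
Check: all required cells visited; 4 ≤ 4 moves.

L, Q, P, K, D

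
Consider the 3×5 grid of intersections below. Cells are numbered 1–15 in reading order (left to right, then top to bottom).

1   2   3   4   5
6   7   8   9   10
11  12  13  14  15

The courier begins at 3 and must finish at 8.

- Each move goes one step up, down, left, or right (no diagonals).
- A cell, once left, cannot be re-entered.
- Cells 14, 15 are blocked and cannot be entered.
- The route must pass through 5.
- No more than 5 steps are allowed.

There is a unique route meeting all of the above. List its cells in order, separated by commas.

3, 4, 5, 10, 9, 8

Any route must reach 5 and still end at 8 within 5 moves, so the order of the required stops is forced.
Route from 3: 2× right (reaching 5), down to 10, 2× left (reaching 8) — 5 moves in all.
Check: all required cells visited; 5 ≤ 5 moves.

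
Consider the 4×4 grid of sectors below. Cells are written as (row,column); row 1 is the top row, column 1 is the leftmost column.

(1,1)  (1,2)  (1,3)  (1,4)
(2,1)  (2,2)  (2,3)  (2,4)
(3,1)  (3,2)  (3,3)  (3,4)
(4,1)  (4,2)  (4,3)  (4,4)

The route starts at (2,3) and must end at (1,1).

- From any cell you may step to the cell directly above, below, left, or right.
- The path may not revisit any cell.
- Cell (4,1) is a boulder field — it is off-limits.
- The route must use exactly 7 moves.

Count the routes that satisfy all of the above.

10

Need simple routes of exactly 7 moves from (2,3) to (1,1) (Manhattan distance 3, so 2 moves are spent on a detour and 2 undoing it).
Branch systematically from the start, pruning whenever the remaining move budget drops below the Manhattan distance to (1,1) or differs from it in parity. Grouping the completions by first move — via (1,3): 1; via (3,3): 5; via (2,4): 4 (no valid completion starts via (2,2)) — and summing: 1 + 5 + 4 = 10.
That gives 10 routes.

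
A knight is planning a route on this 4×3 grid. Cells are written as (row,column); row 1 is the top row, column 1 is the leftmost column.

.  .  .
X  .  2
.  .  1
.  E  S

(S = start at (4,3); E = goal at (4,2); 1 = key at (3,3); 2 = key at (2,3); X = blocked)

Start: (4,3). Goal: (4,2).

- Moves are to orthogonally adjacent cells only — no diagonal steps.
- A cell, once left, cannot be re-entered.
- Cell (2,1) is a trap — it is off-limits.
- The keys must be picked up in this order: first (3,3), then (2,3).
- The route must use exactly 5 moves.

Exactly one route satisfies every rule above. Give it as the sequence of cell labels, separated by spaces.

The waypoints must appear in the order (3,3), (2,3), with no cell reused.
Route from (4,3): 2× up (reaching (2,3)), left to (2,2), 2× down (reaching (4,2)) — 5 moves in all.
Check: order respected (1 at step 1, 2 at step 2); 5 moves as required.

(4,3) (3,3) (2,3) (2,2) (3,2) (4,2)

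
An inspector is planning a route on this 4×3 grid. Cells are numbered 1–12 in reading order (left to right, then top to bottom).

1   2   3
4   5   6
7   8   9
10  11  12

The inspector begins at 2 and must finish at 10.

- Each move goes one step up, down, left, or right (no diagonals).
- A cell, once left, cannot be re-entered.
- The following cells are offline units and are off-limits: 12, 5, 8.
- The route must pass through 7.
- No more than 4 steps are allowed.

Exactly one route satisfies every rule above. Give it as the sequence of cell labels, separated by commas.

The budget equals the shortest possible length, so every move has to be on a shortest route through the required cells.
Route from 2: left to 1, 3× down (reaching 10) — 4 moves in all.
Check: all required cells visited; 4 ≤ 4 moves.

2, 1, 4, 7, 10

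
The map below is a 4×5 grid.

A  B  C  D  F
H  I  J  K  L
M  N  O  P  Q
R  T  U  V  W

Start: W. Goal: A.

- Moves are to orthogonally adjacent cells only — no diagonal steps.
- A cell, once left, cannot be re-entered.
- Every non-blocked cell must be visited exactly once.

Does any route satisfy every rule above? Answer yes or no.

yes

One route that works: W → Q → L → F → D → K → P → V → U → O → J → C → B → I → N → T → R → M → H → A.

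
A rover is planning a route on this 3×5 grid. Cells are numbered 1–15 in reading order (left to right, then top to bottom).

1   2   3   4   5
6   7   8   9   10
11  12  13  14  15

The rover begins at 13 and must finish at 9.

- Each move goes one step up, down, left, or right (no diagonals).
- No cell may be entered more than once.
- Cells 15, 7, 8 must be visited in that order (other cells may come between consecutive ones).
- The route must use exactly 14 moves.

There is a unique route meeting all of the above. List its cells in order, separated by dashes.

The waypoints must appear in the order 15, 7, 8, with no cell reused.
Route from 13: right 2 to 15, up 2 to 5, left 4 to 1, down 2 to 11, right 1 to 12, up 1 to 7, right 2 to 9 — 14 moves in all.
Check: order respected (15 at step 2, 7 at step 12, 8 at step 13); 14 moves as required.

13 - 14 - 15 - 10 - 5 - 4 - 3 - 2 - 1 - 6 - 11 - 12 - 7 - 8 - 9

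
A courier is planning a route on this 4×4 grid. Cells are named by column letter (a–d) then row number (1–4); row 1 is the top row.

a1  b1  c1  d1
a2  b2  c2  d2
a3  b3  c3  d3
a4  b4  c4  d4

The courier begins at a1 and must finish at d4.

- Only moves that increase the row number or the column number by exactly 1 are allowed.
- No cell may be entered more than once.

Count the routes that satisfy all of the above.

20

A right/down-only route from a1 to d4 makes exactly 3 down-moves and 3 right-moves in some order.
With no other constraints that would be C(6,3) = 20 routes.
That gives 20 routes.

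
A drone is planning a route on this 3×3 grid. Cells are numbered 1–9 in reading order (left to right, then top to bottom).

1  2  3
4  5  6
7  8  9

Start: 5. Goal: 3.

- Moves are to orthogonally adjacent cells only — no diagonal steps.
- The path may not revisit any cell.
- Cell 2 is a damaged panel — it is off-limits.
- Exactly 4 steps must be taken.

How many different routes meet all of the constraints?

Need simple routes of exactly 4 moves from 5 to 3 (Manhattan distance 2, so 1 moves are spent on a detour and 1 undoing it).
Enumerating: 5 8 9 6 3.
That gives 1 route.

1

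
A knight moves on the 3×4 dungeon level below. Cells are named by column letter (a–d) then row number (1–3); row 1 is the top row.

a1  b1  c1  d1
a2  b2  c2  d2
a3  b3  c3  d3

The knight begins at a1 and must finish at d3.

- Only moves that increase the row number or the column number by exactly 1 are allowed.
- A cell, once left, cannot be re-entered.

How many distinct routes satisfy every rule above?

A right/down-only route from a1 to d3 makes exactly 2 down-moves and 3 right-moves in some order.
With no other constraints that would be C(5,2) = 10 routes.
That gives 10 routes.

10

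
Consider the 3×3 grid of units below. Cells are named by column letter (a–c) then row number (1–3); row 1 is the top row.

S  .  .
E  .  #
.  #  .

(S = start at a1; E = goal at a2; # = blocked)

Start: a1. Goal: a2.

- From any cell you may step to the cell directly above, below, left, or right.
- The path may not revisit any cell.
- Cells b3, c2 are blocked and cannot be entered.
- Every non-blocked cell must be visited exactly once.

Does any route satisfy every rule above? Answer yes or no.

no

Cell c1 has only one open neighbour but is neither the start nor the goal, so a Hamiltonian route would have to both enter and leave it through the same neighbour — impossible without revisiting.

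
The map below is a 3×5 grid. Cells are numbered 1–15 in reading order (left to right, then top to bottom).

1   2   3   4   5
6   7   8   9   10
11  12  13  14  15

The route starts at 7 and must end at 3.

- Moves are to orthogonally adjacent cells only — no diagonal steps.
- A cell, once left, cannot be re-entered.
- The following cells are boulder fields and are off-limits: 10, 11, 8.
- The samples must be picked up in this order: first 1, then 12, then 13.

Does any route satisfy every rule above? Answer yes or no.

Even ignoring the required order, no revisit-free route from 7 to 3 manages to pass through all of 1, 12, and 13: branching out from 7, every path either misses one of them or, having collected them, can no longer reach 3 without re-entering a cell.

no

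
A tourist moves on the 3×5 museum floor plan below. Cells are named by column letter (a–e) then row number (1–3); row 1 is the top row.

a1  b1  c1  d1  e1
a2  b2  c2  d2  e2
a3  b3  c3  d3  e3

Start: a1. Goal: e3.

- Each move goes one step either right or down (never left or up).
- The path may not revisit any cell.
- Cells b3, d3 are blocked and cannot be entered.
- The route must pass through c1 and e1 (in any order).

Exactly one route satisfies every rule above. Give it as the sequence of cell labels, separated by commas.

Moves only go right or down, so the column and row indices never decrease.
Route from a1: right 4 to e1, down 2 to e3 — 6 moves in all.
Check: all required cells visited.

a1, b1, c1, d1, e1, e2, e3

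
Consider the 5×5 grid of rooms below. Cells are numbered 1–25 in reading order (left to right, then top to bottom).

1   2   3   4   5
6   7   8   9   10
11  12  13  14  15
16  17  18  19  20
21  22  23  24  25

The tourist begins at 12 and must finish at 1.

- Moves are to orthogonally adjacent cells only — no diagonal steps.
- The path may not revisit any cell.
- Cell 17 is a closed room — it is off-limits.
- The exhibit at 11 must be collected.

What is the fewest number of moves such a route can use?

Any route passes through 11 somewhere between 12 and 1. Summing Manhattan distances along the two legs (12 → 11 → 1) gives a lower bound of 1 + 2 = 3 moves.
A route of 3 moves achieves this: 12 → 11 → 6 → 1.
Since 3 matches the lower bound, it is optimal.

3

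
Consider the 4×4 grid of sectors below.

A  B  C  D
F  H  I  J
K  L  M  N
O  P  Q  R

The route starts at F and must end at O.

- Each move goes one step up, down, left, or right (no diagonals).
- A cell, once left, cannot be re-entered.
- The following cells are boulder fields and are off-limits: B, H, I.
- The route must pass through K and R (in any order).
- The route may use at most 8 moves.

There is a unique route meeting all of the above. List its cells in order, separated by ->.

F -> K -> L -> M -> N -> R -> Q -> P -> O

Any route must reach K and R and still end at O within 8 moves, so the order of the required stops is forced.
Route from F: down 1 to K, right 3 to N, down 1 to R, left 3 to O — 8 moves in all.
Check: all required cells visited; 8 ≤ 8 moves.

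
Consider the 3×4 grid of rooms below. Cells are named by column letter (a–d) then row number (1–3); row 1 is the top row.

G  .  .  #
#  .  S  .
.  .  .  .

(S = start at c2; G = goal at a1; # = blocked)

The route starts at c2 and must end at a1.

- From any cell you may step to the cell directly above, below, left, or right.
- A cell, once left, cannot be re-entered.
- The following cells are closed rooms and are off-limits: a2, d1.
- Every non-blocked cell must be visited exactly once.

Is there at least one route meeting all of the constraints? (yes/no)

Cell a3 has only one open neighbour but is neither the start nor the goal, so a Hamiltonian route would have to both enter and leave it through the same neighbour — impossible without revisiting.

no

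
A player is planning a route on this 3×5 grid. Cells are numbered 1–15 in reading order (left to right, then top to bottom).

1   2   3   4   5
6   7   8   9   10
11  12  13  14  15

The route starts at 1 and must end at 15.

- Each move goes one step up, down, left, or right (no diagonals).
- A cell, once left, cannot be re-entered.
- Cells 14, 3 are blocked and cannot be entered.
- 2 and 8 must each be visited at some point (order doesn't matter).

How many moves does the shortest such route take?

6

Any route passes through 2 and 8 in some order between 1 and 15. Summing Manhattan distances along each leg and taking the cheapest ordering (1 → 2 → 8 → 15) gives a lower bound of 1 + 2 + 3 = 6 moves.
A route of 6 moves achieves this: 1 → 2 → 7 → 8 → 9 → 10 → 15.
Since 6 matches the lower bound, it is optimal.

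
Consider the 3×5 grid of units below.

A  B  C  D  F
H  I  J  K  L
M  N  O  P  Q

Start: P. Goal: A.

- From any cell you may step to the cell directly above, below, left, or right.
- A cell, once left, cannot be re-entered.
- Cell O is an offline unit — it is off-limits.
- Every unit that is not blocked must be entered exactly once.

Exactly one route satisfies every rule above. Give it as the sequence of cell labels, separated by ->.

Need to visit all 14 open cells exactly once, starting at P and ending at A.
Cell N has only two open neighbours (I and M), so the path must pass straight through it: one of those is the cell it's entered from and the other is where it exits.
Route from P: right 1 to Q, up 2 to F, left 1 to D, down 1 to K, left 1 to J, up 1 to C, left 1 to B, down 2 to N, left 1 to M, up 2 to A — 13 moves in all.
Check: all 14 open cells covered.

P -> Q -> L -> F -> D -> K -> J -> C -> B -> I -> N -> M -> H -> A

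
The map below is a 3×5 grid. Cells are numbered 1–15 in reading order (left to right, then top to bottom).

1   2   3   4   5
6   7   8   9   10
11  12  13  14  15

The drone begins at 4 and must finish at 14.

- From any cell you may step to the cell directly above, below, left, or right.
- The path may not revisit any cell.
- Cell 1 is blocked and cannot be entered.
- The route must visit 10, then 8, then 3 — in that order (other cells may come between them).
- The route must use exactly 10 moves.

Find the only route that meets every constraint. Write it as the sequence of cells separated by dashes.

4 - 5 - 10 - 9 - 8 - 3 - 2 - 7 - 12 - 13 - 14

The waypoints must appear in the order 10, 8, 3, with no cell reused.
Route from 4: right 1 to 5, down 1 to 10, left 2 to 8, up 1 to 3, left 1 to 2, down 2 to 12, right 2 to 14 — 10 moves in all.
Check: order respected (10 at step 2, 8 at step 4, 3 at step 5); 10 moves as required.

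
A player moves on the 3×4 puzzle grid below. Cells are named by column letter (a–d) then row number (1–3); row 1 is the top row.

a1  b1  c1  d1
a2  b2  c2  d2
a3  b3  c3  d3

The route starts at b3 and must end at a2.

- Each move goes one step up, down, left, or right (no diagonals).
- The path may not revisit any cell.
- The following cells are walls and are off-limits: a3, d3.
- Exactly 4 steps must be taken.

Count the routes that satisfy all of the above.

Need simple routes of exactly 4 moves from b3 to a2 (Manhattan distance 2, so 1 moves are spent on a detour and 1 undoing it).
Enumerating: b3 b2 b1 a1 a2 | b3 c3 c2 b2 a2.
That gives 2 routes.

2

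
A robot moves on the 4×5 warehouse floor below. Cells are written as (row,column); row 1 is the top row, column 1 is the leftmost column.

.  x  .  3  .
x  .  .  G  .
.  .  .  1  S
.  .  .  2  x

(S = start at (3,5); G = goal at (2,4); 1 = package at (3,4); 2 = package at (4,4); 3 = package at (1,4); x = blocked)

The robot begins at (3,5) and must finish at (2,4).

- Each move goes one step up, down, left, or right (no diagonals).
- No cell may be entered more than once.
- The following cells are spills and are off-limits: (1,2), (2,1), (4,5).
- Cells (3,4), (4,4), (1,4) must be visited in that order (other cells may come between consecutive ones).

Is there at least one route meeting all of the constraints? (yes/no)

One route that works: (3,5) → (3,4) → (4,4) → (4,3) → (3,3) → (2,3) → (1,3) → (1,4) → (2,4).

yes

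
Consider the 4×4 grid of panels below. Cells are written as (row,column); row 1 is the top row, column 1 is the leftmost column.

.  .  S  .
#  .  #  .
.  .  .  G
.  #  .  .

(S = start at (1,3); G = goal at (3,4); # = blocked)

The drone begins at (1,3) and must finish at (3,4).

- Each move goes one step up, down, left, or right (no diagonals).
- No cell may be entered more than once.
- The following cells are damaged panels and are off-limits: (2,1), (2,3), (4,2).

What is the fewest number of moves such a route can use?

The Manhattan distance from (1,3) to (3,4) is |1−3| + |3−4| = 3, so at least 3 moves are needed.
A route of 3 moves achieves this: (1,3) → (1,4) → (2,4) → (3,4).
Since 3 matches the lower bound, it is optimal.

3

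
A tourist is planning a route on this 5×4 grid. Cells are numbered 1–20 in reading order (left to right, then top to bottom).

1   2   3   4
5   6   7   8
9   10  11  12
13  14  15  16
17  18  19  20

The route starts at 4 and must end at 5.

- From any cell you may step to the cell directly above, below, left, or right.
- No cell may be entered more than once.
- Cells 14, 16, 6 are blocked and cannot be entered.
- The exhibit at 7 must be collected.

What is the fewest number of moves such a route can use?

Any route passes through 7 somewhere between 4 and 5. Summing Manhattan distances along the two legs (4 → 7 → 5) gives a lower bound of 2 + 2 = 4 moves.
That bound ignores the blocked cells. Measuring each leg by the fewest moves that actually steer around them (4→7: 2; 7→5: 4) raises the lower bound to 6.
A route of 6 moves exists: 4 → 8 → 7 → 3 → 2 → 1 → 5.
Since 6 matches that lower bound, it is optimal.

6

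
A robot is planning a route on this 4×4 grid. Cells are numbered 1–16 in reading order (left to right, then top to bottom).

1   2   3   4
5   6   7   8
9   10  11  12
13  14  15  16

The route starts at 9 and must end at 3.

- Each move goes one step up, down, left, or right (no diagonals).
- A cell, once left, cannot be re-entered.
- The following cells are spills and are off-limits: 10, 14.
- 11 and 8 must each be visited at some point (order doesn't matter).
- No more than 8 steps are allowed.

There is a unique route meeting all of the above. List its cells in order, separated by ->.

9 -> 5 -> 6 -> 7 -> 11 -> 12 -> 8 -> 4 -> 3

The budget equals the shortest possible length, so every move has to be on a shortest route through the required cells.
Route from 9: up to 5, 2× right (reaching 7), down to 11, right to 12, 2× up (reaching 4), left to 3 — 8 moves in all.
Check: all required cells visited; 8 ≤ 8 moves.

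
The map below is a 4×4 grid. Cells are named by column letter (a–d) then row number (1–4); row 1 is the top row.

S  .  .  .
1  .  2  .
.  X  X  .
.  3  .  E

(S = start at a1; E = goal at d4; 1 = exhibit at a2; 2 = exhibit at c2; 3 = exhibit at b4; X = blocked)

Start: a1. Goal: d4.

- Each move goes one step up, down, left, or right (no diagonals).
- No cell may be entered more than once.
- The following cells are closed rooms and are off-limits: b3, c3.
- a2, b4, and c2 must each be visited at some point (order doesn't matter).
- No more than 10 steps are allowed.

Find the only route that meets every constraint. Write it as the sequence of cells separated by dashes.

a1 - b1 - c1 - c2 - b2 - a2 - a3 - a4 - b4 - c4 - d4

The 10-move cap with required stops at a2, b4, c2 leaves no slack for detours.
Route from a1: 2× right (reaching c1), down to c2, 2× left (reaching a2), 2× down (reaching a4), 3× right (reaching d4) — 10 moves in all.
Check: all required cells visited; 10 ≤ 10 moves.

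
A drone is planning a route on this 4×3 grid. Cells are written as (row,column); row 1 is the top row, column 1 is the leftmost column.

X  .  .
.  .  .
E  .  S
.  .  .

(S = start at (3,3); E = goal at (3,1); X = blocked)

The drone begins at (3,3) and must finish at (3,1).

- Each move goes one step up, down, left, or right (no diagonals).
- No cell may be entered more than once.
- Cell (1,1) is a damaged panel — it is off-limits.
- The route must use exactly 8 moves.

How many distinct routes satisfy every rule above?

1

Need simple routes of exactly 8 moves from (3,3) to (3,1) (Manhattan distance 2, so 3 moves are spent on a detour and 3 undoing it).
Enumerating: (3,3) (2,3) (1,3) (1,2) (2,2) (3,2) (4,2) (4,1) (3,1).
That gives 1 route.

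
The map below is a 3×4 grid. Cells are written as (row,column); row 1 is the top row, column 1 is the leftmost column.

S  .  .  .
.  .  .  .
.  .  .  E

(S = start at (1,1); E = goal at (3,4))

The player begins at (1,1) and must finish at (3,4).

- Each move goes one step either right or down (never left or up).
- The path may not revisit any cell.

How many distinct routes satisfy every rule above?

10

A right/down-only route from (1,1) to (3,4) makes exactly 2 down-moves and 3 right-moves in some order.
With no other constraints that would be C(5,2) = 10 routes.
That gives 10 routes.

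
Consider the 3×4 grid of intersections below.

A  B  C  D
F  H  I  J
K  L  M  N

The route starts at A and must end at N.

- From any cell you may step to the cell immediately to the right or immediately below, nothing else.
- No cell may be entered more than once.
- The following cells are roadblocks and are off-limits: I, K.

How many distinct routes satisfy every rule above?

3

A right/down-only route from A to N makes exactly 2 down-moves and 3 right-moves in some order.
With no other constraints that would be C(5,2) = 10 routes.
Subtract routes through each blocked cell (inclusion–exclusion for overlaps): − through I: 6 − through K: 1 → 3.
That gives 3 routes.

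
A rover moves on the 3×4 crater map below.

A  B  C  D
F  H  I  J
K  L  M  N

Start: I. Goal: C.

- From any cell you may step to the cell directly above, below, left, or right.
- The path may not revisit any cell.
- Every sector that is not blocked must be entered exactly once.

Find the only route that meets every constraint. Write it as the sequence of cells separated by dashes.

Need to visit all 12 open cells exactly once, starting at I and ending at C.
Cell N has only two open neighbours (J and M), so the path must pass straight through it: one of those is the cell it's entered from and the other is where it exits.
Route from I: left 1 to H, up 1 to B, left 1 to A, down 2 to K, right 3 to N, up 2 to D, left 1 to C — 11 moves in all.
Check: all 12 open cells covered.

I - H - B - A - F - K - L - M - N - J - D - C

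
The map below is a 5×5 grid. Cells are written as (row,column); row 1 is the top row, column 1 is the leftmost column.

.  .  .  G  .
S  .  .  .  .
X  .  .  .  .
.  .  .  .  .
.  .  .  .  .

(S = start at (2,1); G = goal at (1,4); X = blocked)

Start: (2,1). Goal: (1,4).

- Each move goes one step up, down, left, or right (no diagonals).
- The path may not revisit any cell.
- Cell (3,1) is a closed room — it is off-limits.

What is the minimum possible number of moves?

The Manhattan distance from (2,1) to (1,4) is |2−1| + |1−4| = 4, so at least 4 moves are needed.
A route of 4 moves achieves this: (2,1) → (1,1) → (1,2) → (1,3) → (1,4).
Since 4 matches the lower bound, it is optimal.

4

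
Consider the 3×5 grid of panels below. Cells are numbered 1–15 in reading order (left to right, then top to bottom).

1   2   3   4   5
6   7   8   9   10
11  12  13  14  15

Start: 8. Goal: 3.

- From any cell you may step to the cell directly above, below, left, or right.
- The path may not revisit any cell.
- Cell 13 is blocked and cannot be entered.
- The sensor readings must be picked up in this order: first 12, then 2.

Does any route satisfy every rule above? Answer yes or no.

yes

One route that works: 8 → 7 → 12 → 11 → 6 → 1 → 2 → 3.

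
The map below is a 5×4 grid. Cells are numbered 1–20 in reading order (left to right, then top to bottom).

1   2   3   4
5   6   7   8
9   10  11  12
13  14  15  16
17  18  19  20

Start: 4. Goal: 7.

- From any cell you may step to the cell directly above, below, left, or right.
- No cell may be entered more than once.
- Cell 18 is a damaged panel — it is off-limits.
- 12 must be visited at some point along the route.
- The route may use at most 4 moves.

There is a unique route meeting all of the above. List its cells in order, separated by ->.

Any route must reach 12 and still end at 7 within 4 moves, so the order of the required stops is forced.
Route from 4: 2× down (reaching 12), left to 11, up to 7 — 4 moves in all.
Check: all required cells visited; 4 ≤ 4 moves.

4 -> 8 -> 12 -> 11 -> 7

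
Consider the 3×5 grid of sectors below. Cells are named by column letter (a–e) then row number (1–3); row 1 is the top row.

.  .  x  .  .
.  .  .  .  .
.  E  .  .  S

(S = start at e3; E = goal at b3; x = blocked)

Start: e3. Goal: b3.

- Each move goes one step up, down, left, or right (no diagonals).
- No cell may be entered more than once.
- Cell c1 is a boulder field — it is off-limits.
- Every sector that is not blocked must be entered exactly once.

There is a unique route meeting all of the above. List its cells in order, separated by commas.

Need to visit all 14 open cells exactly once, starting at e3 and ending at b3.
Route from e3: up 2 to e1, left 1 to d1, down 2 to d3, left 1 to c3, up 1 to c2, left 1 to b2, up 1 to b1, left 1 to a1, down 2 to a3, right 1 to b3 — 13 moves in all.
Check: all 14 open cells covered.

e3, e2, e1, d1, d2, d3, c3, c2, b2, b1, a1, a2, a3, b3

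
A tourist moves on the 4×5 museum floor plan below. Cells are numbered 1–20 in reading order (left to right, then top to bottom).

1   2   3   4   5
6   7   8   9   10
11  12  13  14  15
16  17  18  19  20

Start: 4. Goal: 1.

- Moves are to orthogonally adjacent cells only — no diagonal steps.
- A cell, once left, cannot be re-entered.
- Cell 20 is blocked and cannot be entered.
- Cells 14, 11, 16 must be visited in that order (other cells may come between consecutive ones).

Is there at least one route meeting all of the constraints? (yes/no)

no

Ignoring the required order, 171 revisit-free routes from 4 to 1 pass through all of 14, 11, and 16; the waypoint orders that occur are 14 → 16 → 11 (171) — never 14 → 11 → 16.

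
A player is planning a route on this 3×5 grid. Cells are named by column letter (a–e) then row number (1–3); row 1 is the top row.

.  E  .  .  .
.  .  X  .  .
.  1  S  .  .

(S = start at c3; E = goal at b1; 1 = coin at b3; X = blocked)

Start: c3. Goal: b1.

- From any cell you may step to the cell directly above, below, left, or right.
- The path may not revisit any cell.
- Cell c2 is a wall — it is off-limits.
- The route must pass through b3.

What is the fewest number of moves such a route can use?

3

Any route passes through b3 somewhere between c3 and b1. Summing Manhattan distances along the two legs (c3 → b3 → b1) gives a lower bound of 1 + 2 = 3 moves.
A route of 3 moves achieves this: c3 → b3 → b2 → b1.
Since 3 matches the lower bound, it is optimal.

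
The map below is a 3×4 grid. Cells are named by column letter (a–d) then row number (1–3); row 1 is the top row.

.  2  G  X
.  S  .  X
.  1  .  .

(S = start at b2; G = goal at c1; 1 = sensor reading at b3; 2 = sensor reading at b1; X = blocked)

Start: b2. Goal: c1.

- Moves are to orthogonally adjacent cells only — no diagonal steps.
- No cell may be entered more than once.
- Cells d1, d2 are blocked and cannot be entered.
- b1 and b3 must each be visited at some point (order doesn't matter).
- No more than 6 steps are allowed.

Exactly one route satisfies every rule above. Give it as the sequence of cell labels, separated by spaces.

The 6-move cap with required stops at b1, b3 leaves no slack for detours.
Route from b2: down to b3, left to a3, 2× up (reaching a1), 2× right (reaching c1) — 6 moves in all.
Check: all required cells visited; 6 ≤ 6 moves.

b2 b3 a3 a2 a1 b1 c1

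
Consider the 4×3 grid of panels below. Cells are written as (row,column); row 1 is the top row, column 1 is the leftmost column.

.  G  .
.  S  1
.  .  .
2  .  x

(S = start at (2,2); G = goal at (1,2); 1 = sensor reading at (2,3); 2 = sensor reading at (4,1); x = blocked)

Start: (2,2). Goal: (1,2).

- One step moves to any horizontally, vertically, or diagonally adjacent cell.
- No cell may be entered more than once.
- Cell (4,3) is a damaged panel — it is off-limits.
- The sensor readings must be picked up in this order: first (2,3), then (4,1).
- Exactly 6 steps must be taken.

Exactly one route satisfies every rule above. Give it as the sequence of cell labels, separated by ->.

(2,2) -> (2,3) -> (3,2) -> (4,1) -> (3,1) -> (2,1) -> (1,2)

The waypoints must appear in the order (2,3), (4,1), with no cell reused.
Route from (2,2): right 1 to (2,3), down-left 2 to (4,1), up 2 to (2,1), up-right 1 to (1,2) — 6 moves in all.
Check: order respected (1 at step 1, 2 at step 3); 6 moves as required.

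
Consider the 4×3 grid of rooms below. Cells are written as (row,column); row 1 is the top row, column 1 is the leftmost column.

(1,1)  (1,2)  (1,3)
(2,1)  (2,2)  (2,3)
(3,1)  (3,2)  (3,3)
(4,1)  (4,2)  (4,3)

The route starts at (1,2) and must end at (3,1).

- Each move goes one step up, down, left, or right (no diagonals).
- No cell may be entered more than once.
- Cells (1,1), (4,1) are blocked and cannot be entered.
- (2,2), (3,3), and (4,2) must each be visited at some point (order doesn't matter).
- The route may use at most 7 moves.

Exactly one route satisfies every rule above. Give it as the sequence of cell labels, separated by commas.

Any route must reach (2,2), (3,3), and (4,2) and still end at (3,1) within 7 moves, so the order of the required stops is forced.
Route from (1,2): down 1 to (2,2), right 1 to (2,3), down 2 to (4,3), left 1 to (4,2), up 1 to (3,2), left 1 to (3,1) — 7 moves in all.
Check: all required cells visited; 7 ≤ 7 moves.

(1,2), (2,2), (2,3), (3,3), (4,3), (4,2), (3,2), (3,1)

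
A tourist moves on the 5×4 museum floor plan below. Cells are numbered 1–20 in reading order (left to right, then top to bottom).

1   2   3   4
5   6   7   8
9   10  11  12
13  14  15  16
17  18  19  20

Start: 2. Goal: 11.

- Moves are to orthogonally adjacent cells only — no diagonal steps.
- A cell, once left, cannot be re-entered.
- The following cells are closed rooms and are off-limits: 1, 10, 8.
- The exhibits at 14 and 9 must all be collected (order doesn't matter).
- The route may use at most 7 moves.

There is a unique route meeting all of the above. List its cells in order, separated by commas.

Any route must reach 14 and 9 and still end at 11 within 7 moves, so the order of the required stops is forced.
Route from 2: down to 6, left to 5, 2× down (reaching 13), 2× right (reaching 15), up to 11 — 7 moves in all.
Check: all required cells visited; 7 ≤ 7 moves.

2, 6, 5, 9, 13, 14, 15, 11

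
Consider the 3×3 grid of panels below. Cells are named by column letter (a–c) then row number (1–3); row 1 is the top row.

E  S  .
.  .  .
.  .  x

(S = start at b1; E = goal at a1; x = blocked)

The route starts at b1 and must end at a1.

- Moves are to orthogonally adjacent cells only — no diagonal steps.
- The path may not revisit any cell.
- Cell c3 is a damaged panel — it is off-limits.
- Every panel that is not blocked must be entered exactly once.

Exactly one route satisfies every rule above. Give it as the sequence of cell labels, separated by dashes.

b1 - c1 - c2 - b2 - b3 - a3 - a2 - a1

Need to visit all 8 open cells exactly once, starting at b1 and ending at a1.
Cell b3 has only two open neighbours (b2 and a3), so the path must pass straight through it: one of those is the cell it's entered from and the other is where it exits.
Route from b1: right to c1, down to c2, left to b2, down to b3, left to a3, 2× up (reaching a1) — 7 moves in all.
Check: all 8 open cells covered.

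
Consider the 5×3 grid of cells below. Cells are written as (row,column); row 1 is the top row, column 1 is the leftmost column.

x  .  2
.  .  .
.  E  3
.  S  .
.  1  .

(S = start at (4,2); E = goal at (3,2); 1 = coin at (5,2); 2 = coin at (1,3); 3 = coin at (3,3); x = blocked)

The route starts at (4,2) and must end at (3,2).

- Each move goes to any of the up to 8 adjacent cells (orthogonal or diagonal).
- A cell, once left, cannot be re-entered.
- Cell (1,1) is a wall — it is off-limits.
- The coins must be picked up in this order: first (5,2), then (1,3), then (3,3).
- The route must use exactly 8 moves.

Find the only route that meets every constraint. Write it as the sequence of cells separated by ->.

(4,2) -> (5,2) -> (4,1) -> (3,1) -> (2,2) -> (1,3) -> (2,3) -> (3,3) -> (3,2)

The waypoints must appear in the order (5,2), (1,3), (3,3), with no cell reused.
Route from (4,2): down to (5,2), up-left to (4,1), up to (3,1), 2× up-right (reaching (1,3)), 2× down (reaching (3,3)), left to (3,2) — 8 moves in all.
Check: order respected (1 at step 1, 2 at step 5, 3 at step 7); 8 moves as required.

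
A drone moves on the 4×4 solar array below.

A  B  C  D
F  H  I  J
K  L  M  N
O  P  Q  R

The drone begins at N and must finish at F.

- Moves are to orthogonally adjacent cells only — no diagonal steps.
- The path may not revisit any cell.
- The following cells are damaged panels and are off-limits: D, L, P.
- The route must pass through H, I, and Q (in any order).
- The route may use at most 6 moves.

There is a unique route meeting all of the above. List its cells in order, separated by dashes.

N - R - Q - M - I - H - F

The budget equals the shortest possible length, so every move has to be on a shortest route through the required cells.
Route from N: down 1 to R, left 1 to Q, up 2 to I, left 2 to F — 6 moves in all.
Check: all required cells visited; 6 ≤ 6 moves.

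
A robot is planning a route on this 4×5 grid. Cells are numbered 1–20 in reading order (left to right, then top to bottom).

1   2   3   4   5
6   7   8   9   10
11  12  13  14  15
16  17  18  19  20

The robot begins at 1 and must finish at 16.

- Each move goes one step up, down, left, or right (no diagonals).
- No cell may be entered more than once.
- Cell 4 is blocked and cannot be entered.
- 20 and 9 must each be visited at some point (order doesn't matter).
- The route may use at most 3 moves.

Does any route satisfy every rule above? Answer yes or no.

Even ignoring the no-revisit rule, getting from 1 to 16, taking the cheapest ordering 1 → 9 → 20 → 16 needs at least 4 + 3 + 4 = 11 moves (Manhattan distance per leg), which exceeds the 3-move limit.

no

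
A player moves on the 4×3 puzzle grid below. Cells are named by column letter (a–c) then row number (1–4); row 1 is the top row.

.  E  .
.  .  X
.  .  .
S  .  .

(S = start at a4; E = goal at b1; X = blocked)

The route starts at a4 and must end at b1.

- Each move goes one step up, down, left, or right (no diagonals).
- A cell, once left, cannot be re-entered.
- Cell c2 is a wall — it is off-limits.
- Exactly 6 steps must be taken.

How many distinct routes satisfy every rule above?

Need simple routes of exactly 6 moves from a4 to b1 (Manhattan distance 4, so 1 moves are spent on a detour and 1 undoing it).
Enumerating: a4 a3 b3 b2 a2 a1 b1 | a4 b4 b3 b2 a2 a1 b1 | a4 b4 b3 a3 a2 a1 b1 | a4 b4 b3 a3 a2 b2 b1 | a4 b4 c4 c3 b3 b2 b1.
That gives 5 routes.

5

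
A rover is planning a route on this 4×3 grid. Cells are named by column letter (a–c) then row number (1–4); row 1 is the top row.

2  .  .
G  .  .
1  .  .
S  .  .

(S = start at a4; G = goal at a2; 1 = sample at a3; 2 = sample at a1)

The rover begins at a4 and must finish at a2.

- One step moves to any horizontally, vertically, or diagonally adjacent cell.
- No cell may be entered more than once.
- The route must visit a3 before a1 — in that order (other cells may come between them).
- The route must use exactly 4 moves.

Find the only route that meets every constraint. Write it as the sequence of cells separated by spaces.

a4 a3 b2 a1 a2

The waypoints must appear in the order a3, a1, with no cell reused.
Route from a4: up 1 to a3, up-right 1 to b2, up-left 1 to a1, down 1 to a2 — 4 moves in all.
Check: order respected (1 at step 1, 2 at step 3); 4 moves as required.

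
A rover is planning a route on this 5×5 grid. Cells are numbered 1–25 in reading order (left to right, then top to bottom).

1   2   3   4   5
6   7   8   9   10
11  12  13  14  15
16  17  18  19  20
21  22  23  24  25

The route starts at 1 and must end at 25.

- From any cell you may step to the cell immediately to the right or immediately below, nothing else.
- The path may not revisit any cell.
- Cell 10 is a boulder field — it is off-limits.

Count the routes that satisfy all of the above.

A right/down-only route from 1 to 25 makes exactly 4 down-moves and 4 right-moves in some order.
With no other constraints that would be C(8,4) = 70 routes.
Subtract routes through each blocked cell (inclusion–exclusion for overlaps): − through 10: 5 → 65.
That gives 65 routes.

65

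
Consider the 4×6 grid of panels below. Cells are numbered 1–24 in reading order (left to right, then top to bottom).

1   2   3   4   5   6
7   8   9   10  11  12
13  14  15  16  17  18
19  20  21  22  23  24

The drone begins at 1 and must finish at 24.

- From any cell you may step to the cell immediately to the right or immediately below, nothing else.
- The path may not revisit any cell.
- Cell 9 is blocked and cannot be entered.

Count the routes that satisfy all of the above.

26

A right/down-only route from 1 to 24 makes exactly 3 down-moves and 5 right-moves in some order.
With no other constraints that would be C(8,3) = 56 routes.
Subtract routes through each blocked cell (inclusion–exclusion for overlaps): − through 9: 30 → 26.
That gives 26 routes.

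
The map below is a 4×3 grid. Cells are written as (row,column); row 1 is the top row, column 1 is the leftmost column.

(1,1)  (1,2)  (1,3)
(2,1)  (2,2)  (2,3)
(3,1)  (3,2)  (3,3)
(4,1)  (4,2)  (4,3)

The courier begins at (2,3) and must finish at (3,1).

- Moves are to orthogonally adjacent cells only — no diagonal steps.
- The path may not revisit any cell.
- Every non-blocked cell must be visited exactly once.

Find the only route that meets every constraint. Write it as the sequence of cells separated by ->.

(2,3) -> (1,3) -> (1,2) -> (1,1) -> (2,1) -> (2,2) -> (3,2) -> (3,3) -> (4,3) -> (4,2) -> (4,1) -> (3,1)

Need to visit all 12 open cells exactly once, starting at (2,3) and ending at (3,1).
Cell (4,1) has only two open neighbours ((3,1) and (4,2)), so the path must pass straight through it: one of those is the cell it's entered from and the other is where it exits.
Route from (2,3): up to (1,3), 2× left (reaching (1,1)), down to (2,1), right to (2,2), down to (3,2), right to (3,3), down to (4,3), 2× left (reaching (4,1)), up to (3,1) — 11 moves in all.
Check: all 12 open cells covered.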